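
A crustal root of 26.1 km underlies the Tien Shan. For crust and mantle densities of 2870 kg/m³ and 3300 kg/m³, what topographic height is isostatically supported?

Equating mass per unit area of the two columns: ρ_c h = (ρ_m − ρ_c) r.
h = r (ρ_m − ρ_c) / ρ_c = 26.1 km × (3300 − 2870) / 2870 = 3.91 km.

3.91 km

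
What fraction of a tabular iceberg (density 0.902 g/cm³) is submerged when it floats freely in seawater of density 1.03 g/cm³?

0.876

Submerged fraction = ρ_obj/ρ_fluid = 0.902/1.03 = 0.876.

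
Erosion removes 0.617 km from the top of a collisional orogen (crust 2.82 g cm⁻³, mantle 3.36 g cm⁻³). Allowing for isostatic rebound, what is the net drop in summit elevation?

Rebound u = e ρ_c/ρ_m = 0.617 km × 2.82/3.36 = 0.5178 km.
Net surface drop = e − u = 0.617 km − 0.5178 km = e (ρ_m − ρ_c)/ρ_m = 0.0992 km.

0.0992 km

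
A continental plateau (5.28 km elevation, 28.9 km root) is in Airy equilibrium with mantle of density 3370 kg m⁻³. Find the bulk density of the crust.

ρ_c h = (ρ_m − ρ_c) r → ρ_c (h + r) = ρ_m r → ρ_c = ρ_m r / (h + r).
ρ_c = 3370 × 28.9 km / (5.28 km + 28.9 km) = 2850 kg m⁻³.

2850 kg m⁻³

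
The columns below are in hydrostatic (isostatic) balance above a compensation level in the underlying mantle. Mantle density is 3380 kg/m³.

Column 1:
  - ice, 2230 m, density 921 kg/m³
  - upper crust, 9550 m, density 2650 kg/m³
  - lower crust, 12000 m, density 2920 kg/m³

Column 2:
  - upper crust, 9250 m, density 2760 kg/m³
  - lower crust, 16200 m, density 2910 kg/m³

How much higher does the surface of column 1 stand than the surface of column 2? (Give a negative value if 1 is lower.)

For any compensation level in the mantle, the mantle terms cancel and isostasy reduces to e = (Σt_1 − Σt_2) − (Σ(ρt)_1 − Σ(ρt)_2) / ρ_m.
Σt_1 = 23780 m; Σt_2 = 25450 m; Σ(ρt)_1 = 62401330; Σ(ρt)_2 = 72672000 (in m·kg/m³).
e = (23780 − 25450) − (62401330 − 72672000) / 3380 = 1370 m.

1370 m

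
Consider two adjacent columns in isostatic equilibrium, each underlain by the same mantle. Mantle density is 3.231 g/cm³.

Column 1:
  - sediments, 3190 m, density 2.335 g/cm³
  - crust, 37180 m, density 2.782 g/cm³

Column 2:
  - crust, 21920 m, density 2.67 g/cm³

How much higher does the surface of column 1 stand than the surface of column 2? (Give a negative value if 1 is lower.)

For any compensation level in the mantle, the mantle terms cancel and isostasy reduces to e = (Σt_1 − Σt_2) − (Σ(ρt)_1 − Σ(ρt)_2) / ρ_m.
Σt_1 = 40370 m; Σt_2 = 21920 m; Σ(ρt)_1 = 110883.41; Σ(ρt)_2 = 58526.4 (in m·g/cm³).
e = (40370 − 21920) − (110883.41 − 58526.4) / 3.231 = 2250 m.

2250 m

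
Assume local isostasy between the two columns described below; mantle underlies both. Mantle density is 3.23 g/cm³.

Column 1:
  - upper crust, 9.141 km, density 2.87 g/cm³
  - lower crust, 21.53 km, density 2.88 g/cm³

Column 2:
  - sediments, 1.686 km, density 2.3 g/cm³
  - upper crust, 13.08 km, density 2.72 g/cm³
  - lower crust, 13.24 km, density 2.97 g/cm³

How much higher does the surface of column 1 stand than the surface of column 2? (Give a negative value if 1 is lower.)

−0.265 km

For any compensation level in the mantle, the mantle terms cancel and isostasy reduces to e = (Σt_1 − Σt_2) − (Σ(ρt)_1 − Σ(ρt)_2) / ρ_m.
Σt_1 = 30.671 km; Σt_2 = 28.006 km; Σ(ρt)_1 = 88.24107; Σ(ρt)_2 = 78.7782 (in km·g/cm³).
e = (30.671 − 28.006) − (88.24107 − 78.7782) / 3.23 = −0.265 km.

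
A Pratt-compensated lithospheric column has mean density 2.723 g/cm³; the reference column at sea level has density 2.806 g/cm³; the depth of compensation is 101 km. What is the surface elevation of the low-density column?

3.08 km

ρ_ref D = ρ (D + h) → h = D (ρ_ref − ρ)/ρ.
h = 101 km × (2.806 − 2.723)/2.723 = 3.08 km.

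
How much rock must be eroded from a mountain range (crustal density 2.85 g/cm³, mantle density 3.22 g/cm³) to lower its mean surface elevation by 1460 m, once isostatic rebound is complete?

12700 m

Net drop Δ = e − u = e − e ρ_c/ρ_m = e (ρ_m − ρ_c)/ρ_m.
e = Δ ρ_m/(ρ_m − ρ_c) = 1460 m × 3.22/0.37 = 12700 m.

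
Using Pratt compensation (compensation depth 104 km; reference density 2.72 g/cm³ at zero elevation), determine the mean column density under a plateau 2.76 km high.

2.65 g/cm³

Pratt balance: ρ_ref D = ρ (D + h).
ρ = ρ_ref D/(D + h) = 2.72 × 104 km/(104 km + 2.76 km) = 2.65 g/cm³.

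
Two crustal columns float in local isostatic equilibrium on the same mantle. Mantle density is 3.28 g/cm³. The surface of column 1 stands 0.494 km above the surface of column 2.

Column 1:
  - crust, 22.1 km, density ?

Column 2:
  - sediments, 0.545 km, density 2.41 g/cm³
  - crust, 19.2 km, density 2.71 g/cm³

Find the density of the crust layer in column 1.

Take the compensation level at the base of the deeper column (depth z_c below the surface of column 1) and equate Σ ρ_i t_i down to z_c; mantle fills any gap and the z_c terms cancel.
Column 1: 22.1×ρ + (z_c − 22.1)×3.28
Column 2: 0.494×0 + 0.545×2.41 + 19.2×2.71 + (z_c − 0.494 − 19.745)×3.28
The z_c×3.28 term appears on both sides and cancels. Collect the known terms of each column as K = Σ(ρt)_known − 3.28 × (depth of known layers): K_1 = 0 − 3.28×22.1 = −72.488; K_2 = 53.34545 − 3.28×(0.494 + 19.745) = −13.03847.
Balance: K_1 + 22.1×ρ = K_2, so ρ = (K_2 − K_1)/22.1 = 59.4495/22.1 = 2.69 g/cm³.

2.69 g/cm³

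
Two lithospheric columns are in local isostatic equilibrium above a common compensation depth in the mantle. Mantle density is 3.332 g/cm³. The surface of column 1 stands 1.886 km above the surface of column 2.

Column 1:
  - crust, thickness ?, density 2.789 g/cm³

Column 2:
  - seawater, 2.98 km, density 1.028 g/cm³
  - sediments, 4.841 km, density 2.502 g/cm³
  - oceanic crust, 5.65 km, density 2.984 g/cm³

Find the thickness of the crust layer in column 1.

Take the compensation level at the base of the deeper column (depth z_c below the surface of column 1) and equate Σ ρ_i t_i down to z_c; mantle fills any gap and the z_c terms cancel.
Column 1: x×2.789 + (z_c − 0 − x)×3.332
Column 2: 1.886×0 + 2.98×1.028 + 4.841×2.502 + 5.65×2.984 + (z_c − 1.886 − 13.471)×3.332
The z_c×3.332 term appears on both sides and cancels. Collect the known terms of each column as K = Σ(ρt)_known − 3.332 × (depth of known layers): K_1 = 0 − 3.332×0 = 0; K_2 = 32.035222 − 3.332×(1.886 + 13.471) = −19.134302.
Balance: K_1 − x×(3.332 − 2.789) = K_2, so x = (K_1 − K_2)/(3.332 − 2.789) = 19.1343/0.543 = 35.2 km.

35.2 km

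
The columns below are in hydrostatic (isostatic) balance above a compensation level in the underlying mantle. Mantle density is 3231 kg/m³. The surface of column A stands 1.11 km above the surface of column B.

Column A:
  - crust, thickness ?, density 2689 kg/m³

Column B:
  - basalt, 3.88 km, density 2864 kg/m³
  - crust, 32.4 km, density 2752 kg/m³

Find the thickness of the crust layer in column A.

Take the compensation level at the base of the deeper column (depth z_c below the surface of column A) and equate Σ ρ_i t_i down to z_c; mantle fills any gap and the z_c terms cancel.
Column A: x×2689 + (z_c − 0 − x)×3231
Column B: 1.11×0 + 3.88×2864 + 32.4×2752 + (z_c − 1.11 − 36.28)×3231
The z_c×3231 term appears on both sides and cancels. Collect the known terms of each column as K = Σ(ρt)_known − 3231 × (depth of known layers): K_A = 0 − 3231×0 = 0; K_B = 100277.12 − 3231×(1.11 + 36.28) = −20529.97.
Balance: K_A − x×(3231 − 2689) = K_B, so x = (K_A − K_B)/(3231 − 2689) = 20530/542 = 37.9 km.

37.9 km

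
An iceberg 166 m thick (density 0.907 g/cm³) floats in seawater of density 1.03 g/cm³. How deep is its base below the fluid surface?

146 m

Draft d = t ρ_obj/ρ_fluid = 166 m × 0.907/1.03 = 146 m.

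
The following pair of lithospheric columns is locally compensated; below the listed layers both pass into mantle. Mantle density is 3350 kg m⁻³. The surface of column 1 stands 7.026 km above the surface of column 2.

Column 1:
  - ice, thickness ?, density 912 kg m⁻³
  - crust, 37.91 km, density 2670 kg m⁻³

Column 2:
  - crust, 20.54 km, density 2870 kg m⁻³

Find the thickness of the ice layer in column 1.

Take the compensation level at the base of the deeper column (depth z_c below the surface of column 1) and equate Σ ρ_i t_i down to z_c; mantle fills any gap and the z_c terms cancel.
Column 1: x×912 + 37.91×2670 + (z_c − 37.91 − x)×3350
Column 2: 7.026×0 + 20.54×2870 + (z_c − 7.026 − 20.54)×3350
The z_c×3350 term appears on both sides and cancels. Collect the known terms of each column as K = Σ(ρt)_known − 3350 × (depth of known layers): K_1 = 101219.7 − 3350×37.91 = −25778.8; K_2 = 58949.8 − 3350×(7.026 + 20.54) = −33396.3.
Balance: K_1 − x×(3350 − 912) = K_2, so x = (K_1 − K_2)/(3350 − 912) = 7617.5/2438 = 3.12 km.

3.12 km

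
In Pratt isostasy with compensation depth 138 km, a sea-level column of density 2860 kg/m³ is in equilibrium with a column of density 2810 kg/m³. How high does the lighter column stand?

ρ_ref D = ρ (D + h) → h = D (ρ_ref − ρ)/ρ.
h = 138 km × (2860 − 2810)/2810 = 2.46 km.

2.46 km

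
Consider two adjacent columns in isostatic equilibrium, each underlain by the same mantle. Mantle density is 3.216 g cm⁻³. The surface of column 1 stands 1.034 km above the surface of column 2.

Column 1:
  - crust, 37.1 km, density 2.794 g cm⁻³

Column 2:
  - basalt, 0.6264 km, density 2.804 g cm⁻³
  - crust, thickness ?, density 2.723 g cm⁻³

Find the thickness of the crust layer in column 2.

24.5 km

Take the compensation level at the base of the deeper column (depth z_c below the surface of column 1) and equate Σ ρ_i t_i down to z_c; mantle fills any gap and the z_c terms cancel.
Column 1: 37.1×2.794 + (z_c − 37.1)×3.216
Column 2: 1.034×0 + 0.6264×2.804 + x×2.723 + (z_c − 1.034 − 0.6264 − x)×3.216
The z_c×3.216 term appears on both sides and cancels. Collect the known terms of each column as K = Σ(ρt)_known − 3.216 × (depth of known layers): K_1 = 103.6574 − 3.216×37.1 = −15.6562; K_2 = 1.7564256 − 3.216×(1.034 + 0.6264) = −3.5834208.
Balance: K_1 = K_2 − x×(3.216 − 2.723), so x = (K_2 − K_1)/(3.216 − 2.723) = 12.0728/0.493 = 24.5 km.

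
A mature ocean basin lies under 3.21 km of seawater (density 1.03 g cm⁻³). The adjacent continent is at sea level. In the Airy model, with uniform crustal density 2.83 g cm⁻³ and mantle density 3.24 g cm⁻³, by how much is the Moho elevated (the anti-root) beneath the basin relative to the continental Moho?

14.1 km

Balancing pressure at the compensation depth: replacing crust with seawater at the top is compensated by replacing crust with mantle at the base: d (ρ_c − ρ_w) = a (ρ_m − ρ_c).
a = d (ρ_c − ρ_w)/(ρ_m − ρ_c) = 3.21 km × 1.8/0.41 = 14.1 km.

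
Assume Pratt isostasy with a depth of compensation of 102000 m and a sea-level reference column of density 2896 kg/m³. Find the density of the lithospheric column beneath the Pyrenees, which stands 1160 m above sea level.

Pratt balance: ρ_ref D = ρ (D + h).
ρ = ρ_ref D/(D + h) = 2896 × 102000 m/(102000 m + 1160 m) = 2860 kg/m³.

2860 kg/m³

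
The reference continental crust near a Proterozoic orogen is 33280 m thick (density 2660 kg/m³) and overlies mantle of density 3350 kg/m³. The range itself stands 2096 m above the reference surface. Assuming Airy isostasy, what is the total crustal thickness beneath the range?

Root depth r = h ρ_c / (ρ_m − ρ_c) = 2096 m × 2660 / 690 = 8080 m.
Total thickness = T + h + r = 33280 m + 2096 m + 8080 m = 43500 m.

43500 m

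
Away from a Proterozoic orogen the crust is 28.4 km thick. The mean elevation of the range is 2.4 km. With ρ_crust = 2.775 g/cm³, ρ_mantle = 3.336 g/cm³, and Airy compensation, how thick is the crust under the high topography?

42.7 km

Root depth r = h ρ_c / (ρ_m − ρ_c) = 2.4 km × 2.775 / 0.561 = 11.87 km.
Total thickness = T + h + r = 28.4 km + 2.4 km + 11.87 km = 42.7 km.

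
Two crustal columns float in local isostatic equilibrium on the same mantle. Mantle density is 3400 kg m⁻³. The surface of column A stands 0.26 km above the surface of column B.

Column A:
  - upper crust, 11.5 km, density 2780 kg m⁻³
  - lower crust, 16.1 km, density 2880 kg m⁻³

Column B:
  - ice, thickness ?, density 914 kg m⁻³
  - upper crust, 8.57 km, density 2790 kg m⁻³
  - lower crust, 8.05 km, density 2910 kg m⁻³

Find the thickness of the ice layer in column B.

Take the compensation level at the base of the deeper column (depth z_c below the surface of column A) and equate Σ ρ_i t_i down to z_c; mantle fills any gap and the z_c terms cancel.
Column A: 11.5×2780 + 16.1×2880 + (z_c − 27.6)×3400
Column B: 0.26×0 + x×914 + 8.57×2790 + 8.05×2910 + (z_c − 0.26 − 16.62 − x)×3400
The z_c×3400 term appears on both sides and cancels. Collect the known terms of each column as K = Σ(ρt)_known − 3400 × (depth of known layers): K_A = 78338 − 3400×27.6 = −15502; K_B = 47335.8 − 3400×(0.26 + 16.62) = −10056.2.
Balance: K_A = K_B − x×(3400 − 914), so x = (K_B − K_A)/(3400 − 914) = 5445.8/2486 = 2.19 km.

2.19 km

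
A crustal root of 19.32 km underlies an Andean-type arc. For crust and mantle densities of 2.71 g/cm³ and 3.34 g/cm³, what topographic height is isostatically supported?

In Airy isostatic equilibrium: ρ_c h = (ρ_m − ρ_c) r.
h = r (ρ_m − ρ_c) / ρ_c = 19.32 km × (3.34 − 2.71) / 2.71 = 4.49 km.

4.49 km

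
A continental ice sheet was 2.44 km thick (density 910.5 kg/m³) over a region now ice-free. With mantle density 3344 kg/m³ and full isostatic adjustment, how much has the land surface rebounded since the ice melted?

Removing the load lets mantle flow back in; uplift u satisfies ρ_ice t = ρ_m u.
u = t ρ_ice/ρ_m = 2.44 km × 910.5/3344 = 0.664 km.

0.664 km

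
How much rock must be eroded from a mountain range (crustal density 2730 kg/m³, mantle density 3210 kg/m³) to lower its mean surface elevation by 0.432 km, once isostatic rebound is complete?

2.89 km

Net drop Δ = e − u = e − e ρ_c/ρ_m = e (ρ_m − ρ_c)/ρ_m.
e = Δ ρ_m/(ρ_m − ρ_c) = 0.432 km × 3210/480 = 2.89 km.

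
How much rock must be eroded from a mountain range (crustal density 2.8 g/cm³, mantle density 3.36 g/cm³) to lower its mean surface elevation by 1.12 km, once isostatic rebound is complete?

Net drop Δ = e − u = e − e ρ_c/ρ_m = e (ρ_m − ρ_c)/ρ_m.
e = Δ ρ_m/(ρ_m − ρ_c) = 1.12 km × 3.36/0.56 = 6.72 km.

6.72 km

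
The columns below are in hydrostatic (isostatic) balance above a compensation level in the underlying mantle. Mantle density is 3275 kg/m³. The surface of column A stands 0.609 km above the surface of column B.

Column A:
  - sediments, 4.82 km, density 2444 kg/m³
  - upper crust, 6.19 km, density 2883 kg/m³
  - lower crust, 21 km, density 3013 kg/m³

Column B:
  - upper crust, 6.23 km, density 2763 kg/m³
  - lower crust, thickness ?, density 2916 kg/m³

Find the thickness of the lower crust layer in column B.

Take the compensation level at the base of the deeper column (depth z_c below the surface of column A) and equate Σ ρ_i t_i down to z_c; mantle fills any gap and the z_c terms cancel.
Column A: 4.82×2444 + 6.19×2883 + 21×3013 + (z_c − 32.01)×3275
Column B: 0.609×0 + 6.23×2763 + x×2916 + (z_c − 0.609 − 6.23 − x)×3275
The z_c×3275 term appears on both sides and cancels. Collect the known terms of each column as K = Σ(ρt)_known − 3275 × (depth of known layers): K_A = 92898.85 − 3275×32.01 = −11933.9; K_B = 17213.49 − 3275×(0.609 + 6.23) = −5184.235.
Balance: K_A = K_B − x×(3275 − 2916), so x = (K_B − K_A)/(3275 − 2916) = 6749.66/359 = 18.8 km.

18.8 km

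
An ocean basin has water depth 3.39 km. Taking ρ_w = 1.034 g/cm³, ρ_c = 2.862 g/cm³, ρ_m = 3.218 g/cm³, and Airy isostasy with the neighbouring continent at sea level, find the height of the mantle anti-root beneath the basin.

17.4 km

For local isostatic compensation: replacing crust with seawater at the top is compensated by replacing crust with mantle at the base: d (ρ_c − ρ_w) = a (ρ_m − ρ_c).
a = d (ρ_c − ρ_w)/(ρ_m − ρ_c) = 3.39 km × 1.828/0.356 = 17.4 km.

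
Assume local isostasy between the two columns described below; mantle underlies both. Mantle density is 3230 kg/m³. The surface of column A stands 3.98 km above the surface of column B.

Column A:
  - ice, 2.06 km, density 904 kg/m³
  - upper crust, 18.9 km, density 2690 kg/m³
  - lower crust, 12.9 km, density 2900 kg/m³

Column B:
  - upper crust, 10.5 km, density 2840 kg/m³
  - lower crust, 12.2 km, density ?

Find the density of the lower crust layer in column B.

Take the compensation level at the base of the deeper column (depth z_c below the surface of column A) and equate Σ ρ_i t_i down to z_c; mantle fills any gap and the z_c terms cancel.
Column A: 2.06×904 + 18.9×2690 + 12.9×2900 + (z_c − 33.86)×3230
Column B: 3.98×0 + 10.5×2840 + 12.2×ρ + (z_c − 3.98 − 22.7)×3230
The z_c×3230 term appears on both sides and cancels. Collect the known terms of each column as K = Σ(ρt)_known − 3230 × (depth of known layers): K_A = 90113.24 − 3230×33.86 = −19254.56; K_B = 29820 − 3230×(3.98 + 22.7) = −56356.4.
Balance: K_A = K_B + 12.2×ρ, so ρ = (K_A − K_B)/12.2 = 37101.8/12.2 = 3040 kg/m³.

3040 kg/m³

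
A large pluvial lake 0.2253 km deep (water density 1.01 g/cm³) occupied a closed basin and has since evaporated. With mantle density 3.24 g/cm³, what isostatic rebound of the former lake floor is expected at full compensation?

u = d ρ_w/ρ_m = 0.2253 km × 1.01/3.24 = 0.0702 km.

0.0702 km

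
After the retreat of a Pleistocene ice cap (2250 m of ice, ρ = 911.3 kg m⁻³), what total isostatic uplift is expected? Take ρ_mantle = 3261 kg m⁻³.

629 m

Removing the load lets mantle flow back in; uplift u satisfies ρ_ice t = ρ_m u.
u = t ρ_ice/ρ_m = 2250 m × 911.3/3261 = 629 m.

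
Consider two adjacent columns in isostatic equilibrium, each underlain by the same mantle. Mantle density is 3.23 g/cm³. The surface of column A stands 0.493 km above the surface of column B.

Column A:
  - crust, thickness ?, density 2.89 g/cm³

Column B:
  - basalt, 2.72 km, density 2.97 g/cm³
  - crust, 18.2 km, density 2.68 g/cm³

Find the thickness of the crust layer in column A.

36.2 km

Take the compensation level at the base of the deeper column (depth z_c below the surface of column A) and equate Σ ρ_i t_i down to z_c; mantle fills any gap and the z_c terms cancel.
Column A: x×2.89 + (z_c − 0 − x)×3.23
Column B: 0.493×0 + 2.72×2.97 + 18.2×2.68 + (z_c − 0.493 − 20.92)×3.23
The z_c×3.23 term appears on both sides and cancels. Collect the known terms of each column as K = Σ(ρt)_known − 3.23 × (depth of known layers): K_A = 0 − 3.23×0 = 0; K_B = 56.8544 − 3.23×(0.493 + 20.92) = −12.30959.
Balance: K_A − x×(3.23 − 2.89) = K_B, so x = (K_A − K_B)/(3.23 − 2.89) = 12.3096/0.34 = 36.2 km.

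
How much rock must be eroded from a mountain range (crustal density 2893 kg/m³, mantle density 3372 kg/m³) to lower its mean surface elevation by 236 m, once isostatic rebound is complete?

Net drop Δ = e − u = e − e ρ_c/ρ_m = e (ρ_m − ρ_c)/ρ_m.
e = Δ ρ_m/(ρ_m − ρ_c) = 236 m × 3372/479 = 1660 m.

1660 m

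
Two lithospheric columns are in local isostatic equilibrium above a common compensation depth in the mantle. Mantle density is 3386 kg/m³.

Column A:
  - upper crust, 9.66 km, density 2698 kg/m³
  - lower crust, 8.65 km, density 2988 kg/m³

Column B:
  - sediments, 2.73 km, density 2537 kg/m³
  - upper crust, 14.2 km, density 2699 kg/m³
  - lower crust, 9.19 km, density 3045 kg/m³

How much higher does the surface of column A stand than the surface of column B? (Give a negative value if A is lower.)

−1.51 km

For any compensation level in the mantle, the mantle terms cancel and isostasy reduces to e = (Σt_A − Σt_B) − (Σ(ρt)_A − Σ(ρt)_B) / ρ_m.
Σt_A = 18.31 km; Σt_B = 26.12 km; Σ(ρt)_A = 51908.88; Σ(ρt)_B = 73235.36 (in km·kg/m³).
e = (18.31 − 26.12) − (51908.88 − 73235.36) / 3386 = −1.51 km.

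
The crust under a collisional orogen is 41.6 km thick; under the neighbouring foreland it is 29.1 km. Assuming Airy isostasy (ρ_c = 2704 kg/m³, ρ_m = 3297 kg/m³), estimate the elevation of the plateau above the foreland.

Excess crust Δ = 41.6 km − 29.1 km = 12.5 km, split between elevation h and root r with h + r = Δ.
Airy balance ρ_c h = (ρ_m − ρ_c) r gives r = h ρ_c/(ρ_m − ρ_c), so h (1 + ρ_c/(ρ_m − ρ_c)) = Δ, i.e. h = Δ (ρ_m − ρ_c)/ρ_m.
h = 12.5 km × 593/3297 = 2.25 km.

2.25 km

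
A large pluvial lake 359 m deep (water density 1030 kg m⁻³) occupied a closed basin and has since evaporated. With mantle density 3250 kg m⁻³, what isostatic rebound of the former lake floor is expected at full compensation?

u = d ρ_w/ρ_m = 359 m × 1030/3250 = 114 m.

114 m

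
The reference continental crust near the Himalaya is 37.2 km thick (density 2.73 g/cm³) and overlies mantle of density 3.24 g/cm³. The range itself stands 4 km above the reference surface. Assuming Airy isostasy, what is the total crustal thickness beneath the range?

Root depth r = h ρ_c / (ρ_m − ρ_c) = 4 km × 2.73 / 0.51 = 21.41 km.
Total thickness = T + h + r = 37.2 km + 4 km + 21.41 km = 62.6 km.

62.6 km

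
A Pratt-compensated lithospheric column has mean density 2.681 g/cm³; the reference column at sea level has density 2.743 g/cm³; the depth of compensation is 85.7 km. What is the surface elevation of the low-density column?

ρ_ref D = ρ (D + h) → h = D (ρ_ref − ρ)/ρ.
h = 85.7 km × (2.743 − 2.681)/2.681 = 1.98 km.

1.98 km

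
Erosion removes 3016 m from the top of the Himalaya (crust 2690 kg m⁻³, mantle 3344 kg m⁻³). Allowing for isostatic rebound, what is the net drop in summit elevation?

Rebound u = e ρ_c/ρ_m = 3016 m × 2690/3344 = 2426 m.
Net surface drop = e − u = 3016 m − 2426 m = e (ρ_m − ρ_c)/ρ_m = 590 m.

590 m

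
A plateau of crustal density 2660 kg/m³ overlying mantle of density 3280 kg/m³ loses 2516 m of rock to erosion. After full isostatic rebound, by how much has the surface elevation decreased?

Rebound u = e ρ_c/ρ_m = 2516 m × 2660/3280 = 2040 m.
Net surface drop = e − u = 2516 m − 2040 m = e (ρ_m − ρ_c)/ρ_m = 476 m.

476 m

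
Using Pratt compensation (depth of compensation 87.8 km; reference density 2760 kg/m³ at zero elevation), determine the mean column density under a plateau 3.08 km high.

Pratt balance: ρ_ref D = ρ (D + h).
ρ = ρ_ref D/(D + h) = 2760 × 87.8 km/(87.8 km + 3.08 km) = 2670 kg/m³.

2670 kg/m³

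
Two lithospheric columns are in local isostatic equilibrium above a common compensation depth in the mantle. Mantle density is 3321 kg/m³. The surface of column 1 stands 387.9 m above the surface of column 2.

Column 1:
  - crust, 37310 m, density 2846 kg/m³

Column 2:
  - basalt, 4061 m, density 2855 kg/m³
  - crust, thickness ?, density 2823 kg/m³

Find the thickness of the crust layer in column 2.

Take the compensation level at the base of the deeper column (depth z_c below the surface of column 1) and equate Σ ρ_i t_i down to z_c; mantle fills any gap and the z_c terms cancel.
Column 1: 37310×2846 + (z_c − 37310)×3321
Column 2: 387.9×0 + 4061×2855 + x×2823 + (z_c − 387.9 − 4061 − x)×3321
The z_c×3321 term appears on both sides and cancels. Collect the known terms of each column as K = Σ(ρt)_known − 3321 × (depth of known layers): K_1 = 106184260 − 3321×37310 = −17722250; K_2 = 11594155 − 3321×(387.9 + 4061) = −3180641.9.
Balance: K_1 = K_2 − x×(3321 − 2823), so x = (K_2 − K_1)/(3321 − 2823) = 14541600/498 = 29200 m.

29200 m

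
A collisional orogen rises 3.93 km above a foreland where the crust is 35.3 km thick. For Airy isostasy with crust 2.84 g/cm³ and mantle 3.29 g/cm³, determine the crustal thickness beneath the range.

Root depth r = h ρ_c / (ρ_m − ρ_c) = 3.93 km × 2.84 / 0.45 = 24.8 km.
Total thickness = T + h + r = 35.3 km + 3.93 km + 24.8 km = 64 km.

64 km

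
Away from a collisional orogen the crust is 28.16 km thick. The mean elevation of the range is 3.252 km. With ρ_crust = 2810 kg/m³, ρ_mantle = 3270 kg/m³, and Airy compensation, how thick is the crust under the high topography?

51.3 km

Root depth r = h ρ_c / (ρ_m − ρ_c) = 3.252 km × 2810 / 460 = 19.87 km.
Total thickness = T + h + r = 28.16 km + 3.252 km + 19.87 km = 51.3 km.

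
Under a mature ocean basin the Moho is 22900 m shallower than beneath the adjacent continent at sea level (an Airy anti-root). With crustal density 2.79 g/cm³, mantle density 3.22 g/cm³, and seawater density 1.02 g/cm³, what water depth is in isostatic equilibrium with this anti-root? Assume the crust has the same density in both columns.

Replacing a thickness d of crust by seawater at the top must be balanced by replacing crust with mantle at the base: d (ρ_c − ρ_w) = a (ρ_m − ρ_c).
d = a (ρ_m − ρ_c)/(ρ_c − ρ_w) = 22900 m × 0.43/1.77 = 5560 m.

5560 m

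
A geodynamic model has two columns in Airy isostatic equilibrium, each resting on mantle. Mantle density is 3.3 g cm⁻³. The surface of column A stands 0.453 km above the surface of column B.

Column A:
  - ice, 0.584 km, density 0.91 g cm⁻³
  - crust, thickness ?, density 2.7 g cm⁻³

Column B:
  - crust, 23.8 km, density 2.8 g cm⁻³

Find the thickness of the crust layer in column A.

Take the compensation level at the base of the deeper column (depth z_c below the surface of column A) and equate Σ ρ_i t_i down to z_c; mantle fills any gap and the z_c terms cancel.
Column A: 0.584×0.91 + x×2.7 + (z_c − 0.584 − x)×3.3
Column B: 0.453×0 + 23.8×2.8 + (z_c − 0.453 − 23.8)×3.3
The z_c×3.3 term appears on both sides and cancels. Collect the known terms of each column as K = Σ(ρt)_known − 3.3 × (depth of known layers): K_A = 0.53144 − 3.3×0.584 = −1.39576; K_B = 66.64 − 3.3×(0.453 + 23.8) = −13.3949.
Balance: K_A − x×(3.3 − 2.7) = K_B, so x = (K_A − K_B)/(3.3 − 2.7) = 11.9991/0.6 = 20 km.

20 km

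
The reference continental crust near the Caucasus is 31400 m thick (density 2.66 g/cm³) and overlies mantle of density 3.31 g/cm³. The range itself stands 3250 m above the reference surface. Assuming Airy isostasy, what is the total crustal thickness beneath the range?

48000 m

Root depth r = h ρ_c / (ρ_m − ρ_c) = 3250 m × 2.66 / 0.65 = 13300 m.
Total thickness = T + h + r = 31400 m + 3250 m + 13300 m = 48000 m.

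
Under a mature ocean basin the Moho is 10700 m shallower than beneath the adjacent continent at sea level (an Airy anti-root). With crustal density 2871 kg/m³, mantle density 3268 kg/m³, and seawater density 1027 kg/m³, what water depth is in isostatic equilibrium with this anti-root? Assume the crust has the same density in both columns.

Replacing a thickness d of crust by seawater at the top must be balanced by replacing crust with mantle at the base: d (ρ_c − ρ_w) = a (ρ_m − ρ_c).
d = a (ρ_m − ρ_c)/(ρ_c − ρ_w) = 10700 m × 397/1844 = 2300 m.

2300 m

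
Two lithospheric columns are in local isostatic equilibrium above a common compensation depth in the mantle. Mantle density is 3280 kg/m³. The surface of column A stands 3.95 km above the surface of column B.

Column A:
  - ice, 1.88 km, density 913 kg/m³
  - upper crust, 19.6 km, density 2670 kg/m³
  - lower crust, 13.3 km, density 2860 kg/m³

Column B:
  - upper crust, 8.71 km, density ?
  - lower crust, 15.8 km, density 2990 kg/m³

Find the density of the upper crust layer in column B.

2770 kg/m³

Take the compensation level at the base of the deeper column (depth z_c below the surface of column A) and equate Σ ρ_i t_i down to z_c; mantle fills any gap and the z_c terms cancel.
Column A: 1.88×913 + 19.6×2670 + 13.3×2860 + (z_c − 34.78)×3280
Column B: 3.95×0 + 8.71×ρ + 15.8×2990 + (z_c − 3.95 − 24.51)×3280
The z_c×3280 term appears on both sides and cancels. Collect the known terms of each column as K = Σ(ρt)_known − 3280 × (depth of known layers): K_A = 92086.44 − 3280×34.78 = −21991.96; K_B = 47242 − 3280×(3.95 + 24.51) = −46106.8.
Balance: K_A = K_B + 8.71×ρ, so ρ = (K_A − K_B)/8.71 = 24114.8/8.71 = 2770 kg/m³.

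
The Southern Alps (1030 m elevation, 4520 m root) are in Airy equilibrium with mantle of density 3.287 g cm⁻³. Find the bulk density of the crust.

ρ_c h = (ρ_m − ρ_c) r → ρ_c (h + r) = ρ_m r → ρ_c = ρ_m r / (h + r).
ρ_c = 3.287 × 4520 m / (1030 m + 4520 m) = 2.68 g cm⁻³.

2.68 g cm⁻³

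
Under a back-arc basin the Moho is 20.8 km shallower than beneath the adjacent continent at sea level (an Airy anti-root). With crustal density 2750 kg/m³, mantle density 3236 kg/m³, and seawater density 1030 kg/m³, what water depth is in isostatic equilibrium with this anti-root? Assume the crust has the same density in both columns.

5.88 km

Replacing a thickness d of crust by seawater at the top must be balanced by replacing crust with mantle at the base: d (ρ_c − ρ_w) = a (ρ_m − ρ_c).
d = a (ρ_m − ρ_c)/(ρ_c − ρ_w) = 20.8 km × 486/1720 = 5.88 km.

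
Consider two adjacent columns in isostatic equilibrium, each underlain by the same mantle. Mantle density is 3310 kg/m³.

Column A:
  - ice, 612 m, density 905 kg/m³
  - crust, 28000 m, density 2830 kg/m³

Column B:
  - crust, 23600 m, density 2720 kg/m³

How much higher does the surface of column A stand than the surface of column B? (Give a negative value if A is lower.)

For any compensation level in the mantle, the mantle terms cancel and isostasy reduces to e = (Σt_A − Σt_B) − (Σ(ρt)_A − Σ(ρt)_B) / ρ_m.
Σt_A = 28612 m; Σt_B = 23600 m; Σ(ρt)_A = 79793860; Σ(ρt)_B = 64192000 (in m·kg/m³).
e = (28612 − 23600) − (79793860 − 64192000) / 3310 = 298 m.

298 m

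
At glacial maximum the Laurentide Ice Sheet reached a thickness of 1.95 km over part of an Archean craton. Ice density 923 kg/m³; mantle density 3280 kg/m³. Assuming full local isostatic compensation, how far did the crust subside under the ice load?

0.549 km

By Archimedes' principle applied to the lithosphere: the ice load ρ_ice t is balanced by mantle displaced below, ρ_m s.
s = t ρ_ice / ρ_m = 1.95 km × 923/3280 = 0.549 km.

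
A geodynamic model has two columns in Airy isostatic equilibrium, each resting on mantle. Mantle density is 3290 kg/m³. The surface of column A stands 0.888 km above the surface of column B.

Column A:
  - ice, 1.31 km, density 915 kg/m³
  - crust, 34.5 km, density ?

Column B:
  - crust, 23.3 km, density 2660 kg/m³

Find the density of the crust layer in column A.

Take the compensation level at the base of the deeper column (depth z_c below the surface of column A) and equate Σ ρ_i t_i down to z_c; mantle fills any gap and the z_c terms cancel.
Column A: 1.31×915 + 34.5×ρ + (z_c − 35.81)×3290
Column B: 0.888×0 + 23.3×2660 + (z_c − 0.888 − 23.3)×3290
The z_c×3290 term appears on both sides and cancels. Collect the known terms of each column as K = Σ(ρt)_known − 3290 × (depth of known layers): K_A = 1198.65 − 3290×35.81 = −116616.25; K_B = 61978 − 3290×(0.888 + 23.3) = −17600.52.
Balance: K_A + 34.5×ρ = K_B, so ρ = (K_B − K_A)/34.5 = 99015.7/34.5 = 2870 kg/m³.

2870 kg/m³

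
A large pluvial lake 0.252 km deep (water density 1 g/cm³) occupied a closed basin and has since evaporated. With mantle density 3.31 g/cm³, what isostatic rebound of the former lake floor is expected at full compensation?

u = d ρ_w/ρ_m = 0.252 km × 1/3.31 = 0.0761 km.

0.0761 km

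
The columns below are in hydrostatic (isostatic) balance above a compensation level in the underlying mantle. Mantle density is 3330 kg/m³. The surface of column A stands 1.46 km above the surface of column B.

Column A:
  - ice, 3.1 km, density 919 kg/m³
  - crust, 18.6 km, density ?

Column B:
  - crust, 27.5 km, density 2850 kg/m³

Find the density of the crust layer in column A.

2760 kg/m³

Take the compensation level at the base of the deeper column (depth z_c below the surface of column A) and equate Σ ρ_i t_i down to z_c; mantle fills any gap and the z_c terms cancel.
Column A: 3.1×919 + 18.6×ρ + (z_c − 21.7)×3330
Column B: 1.46×0 + 27.5×2850 + (z_c − 1.46 − 27.5)×3330
The z_c×3330 term appears on both sides and cancels. Collect the known terms of each column as K = Σ(ρt)_known − 3330 × (depth of known layers): K_A = 2848.9 − 3330×21.7 = −69412.1; K_B = 78375 − 3330×(1.46 + 27.5) = −18061.8.
Balance: K_A + 18.6×ρ = K_B, so ρ = (K_B − K_A)/18.6 = 51350.3/18.6 = 2760 kg/m³.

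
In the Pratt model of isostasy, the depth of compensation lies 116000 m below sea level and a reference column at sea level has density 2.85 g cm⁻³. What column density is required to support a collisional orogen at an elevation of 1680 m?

Pratt balance: ρ_ref D = ρ (D + h).
ρ = ρ_ref D/(D + h) = 2.85 × 116000 m/(116000 m + 1680 m) = 2.81 g cm⁻³.

2.81 g cm⁻³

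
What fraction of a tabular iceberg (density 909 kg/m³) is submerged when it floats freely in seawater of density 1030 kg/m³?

0.883

Submerged fraction = ρ_obj/ρ_fluid = 909/1030 = 0.883.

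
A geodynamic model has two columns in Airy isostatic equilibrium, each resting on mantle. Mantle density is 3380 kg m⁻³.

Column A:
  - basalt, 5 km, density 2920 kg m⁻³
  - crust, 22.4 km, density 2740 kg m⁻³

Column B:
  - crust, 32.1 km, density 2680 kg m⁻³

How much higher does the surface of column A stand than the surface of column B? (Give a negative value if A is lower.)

−1.73 km

For any compensation level in the mantle, the mantle terms cancel and isostasy reduces to e = (Σt_A − Σt_B) − (Σ(ρt)_A − Σ(ρt)_B) / ρ_m.
Σt_A = 27.4 km; Σt_B = 32.1 km; Σ(ρt)_A = 75976; Σ(ρt)_B = 86028 (in km·kg m⁻³).
e = (27.4 − 32.1) − (75976 − 86028) / 3380 = −1.73 km.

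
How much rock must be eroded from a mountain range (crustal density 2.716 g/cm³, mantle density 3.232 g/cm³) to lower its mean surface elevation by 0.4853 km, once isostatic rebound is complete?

Net drop Δ = e − u = e − e ρ_c/ρ_m = e (ρ_m − ρ_c)/ρ_m.
e = Δ ρ_m/(ρ_m − ρ_c) = 0.4853 km × 3.232/0.516 = 3.04 km.

3.04 km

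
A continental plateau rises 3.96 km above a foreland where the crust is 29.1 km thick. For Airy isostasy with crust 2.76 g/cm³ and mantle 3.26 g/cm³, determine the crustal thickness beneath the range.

Root depth r = h ρ_c / (ρ_m − ρ_c) = 3.96 km × 2.76 / 0.5 = 21.86 km.
Total thickness = T + h + r = 29.1 km + 3.96 km + 21.86 km = 54.9 km.

54.9 km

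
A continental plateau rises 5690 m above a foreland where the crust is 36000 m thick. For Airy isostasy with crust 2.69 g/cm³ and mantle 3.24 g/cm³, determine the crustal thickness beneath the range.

69500 m

Root depth r = h ρ_c / (ρ_m − ρ_c) = 5690 m × 2.69 / 0.55 = 27830 m.
Total thickness = T + h + r = 36000 m + 5690 m + 27830 m = 69500 m.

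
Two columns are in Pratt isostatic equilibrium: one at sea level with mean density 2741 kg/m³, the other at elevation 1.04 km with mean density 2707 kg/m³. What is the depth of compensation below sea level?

ρ_ref D = ρ (D + h) → D (ρ_ref − ρ) = ρ h.
D = ρ h/(ρ_ref − ρ) = 2707 × 1.04 km/(2741 − 2707) = 82.8 km.

82.8 km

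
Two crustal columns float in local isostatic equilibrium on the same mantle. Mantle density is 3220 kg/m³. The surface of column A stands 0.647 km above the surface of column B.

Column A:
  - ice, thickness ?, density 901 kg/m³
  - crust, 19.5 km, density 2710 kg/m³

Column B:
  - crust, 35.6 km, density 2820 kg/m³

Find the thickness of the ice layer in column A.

2.75 km

Take the compensation level at the base of the deeper column (depth z_c below the surface of column A) and equate Σ ρ_i t_i down to z_c; mantle fills any gap and the z_c terms cancel.
Column A: x×901 + 19.5×2710 + (z_c − 19.5 − x)×3220
Column B: 0.647×0 + 35.6×2820 + (z_c − 0.647 − 35.6)×3220
The z_c×3220 term appears on both sides and cancels. Collect the known terms of each column as K = Σ(ρt)_known − 3220 × (depth of known layers): K_A = 52845 − 3220×19.5 = −9945; K_B = 100392 − 3220×(0.647 + 35.6) = −16323.34.
Balance: K_A − x×(3220 − 901) = K_B, so x = (K_A − K_B)/(3220 − 901) = 6378.34/2319 = 2.75 km.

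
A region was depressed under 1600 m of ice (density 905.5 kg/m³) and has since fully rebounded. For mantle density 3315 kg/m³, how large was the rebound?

Removing the load lets mantle flow back in; uplift u satisfies ρ_ice t = ρ_m u.
u = t ρ_ice/ρ_m = 1600 m × 905.5/3315 = 437 m.

437 m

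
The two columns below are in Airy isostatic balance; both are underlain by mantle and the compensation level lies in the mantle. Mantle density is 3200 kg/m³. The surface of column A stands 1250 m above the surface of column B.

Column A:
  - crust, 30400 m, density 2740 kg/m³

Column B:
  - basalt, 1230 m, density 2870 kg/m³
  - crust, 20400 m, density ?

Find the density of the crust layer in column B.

Take the compensation level at the base of the deeper column (depth z_c below the surface of column A) and equate Σ ρ_i t_i down to z_c; mantle fills any gap and the z_c terms cancel.
Column A: 30400×2740 + (z_c − 30400)×3200
Column B: 1250×0 + 1230×2870 + 20400×ρ + (z_c − 1250 − 21630)×3200
The z_c×3200 term appears on both sides and cancels. Collect the known terms of each column as K = Σ(ρt)_known − 3200 × (depth of known layers): K_A = 83296000 − 3200×30400 = −13984000; K_B = 3530100 − 3200×(1250 + 21630) = −69685900.
Balance: K_A = K_B + 20400×ρ, so ρ = (K_A − K_B)/20400 = 55701900/20400 = 2730 kg/m³.

2730 kg/m³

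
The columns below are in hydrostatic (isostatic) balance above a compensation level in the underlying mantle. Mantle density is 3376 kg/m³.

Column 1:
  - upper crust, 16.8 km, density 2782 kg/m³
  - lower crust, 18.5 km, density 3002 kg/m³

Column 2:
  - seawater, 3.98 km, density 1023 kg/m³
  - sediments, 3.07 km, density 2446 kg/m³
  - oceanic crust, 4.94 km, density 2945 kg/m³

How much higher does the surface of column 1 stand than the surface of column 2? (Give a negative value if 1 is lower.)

0.755 km

For any compensation level in the mantle, the mantle terms cancel and isostasy reduces to e = (Σt_1 − Σt_2) − (Σ(ρt)_1 − Σ(ρt)_2) / ρ_m.
Σt_1 = 35.3 km; Σt_2 = 11.99 km; Σ(ρt)_1 = 102274.6; Σ(ρt)_2 = 26129.06 (in km·kg/m³).
e = (35.3 − 11.99) − (102274.6 − 26129.06) / 3376 = 0.755 km.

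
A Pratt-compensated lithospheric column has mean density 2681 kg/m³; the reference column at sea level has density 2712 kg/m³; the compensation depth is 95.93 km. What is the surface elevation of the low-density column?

1.11 km

ρ_ref D = ρ (D + h) → h = D (ρ_ref − ρ)/ρ.
h = 95.93 km × (2712 − 2681)/2681 = 1.11 km.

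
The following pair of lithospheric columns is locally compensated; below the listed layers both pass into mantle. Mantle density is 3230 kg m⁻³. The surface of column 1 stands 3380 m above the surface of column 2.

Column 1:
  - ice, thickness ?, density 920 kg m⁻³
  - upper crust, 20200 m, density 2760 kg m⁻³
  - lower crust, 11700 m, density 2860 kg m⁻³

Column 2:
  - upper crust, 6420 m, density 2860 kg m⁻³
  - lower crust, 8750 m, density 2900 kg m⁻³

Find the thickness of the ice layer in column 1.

1020 m

Take the compensation level at the base of the deeper column (depth z_c below the surface of column 1) and equate Σ ρ_i t_i down to z_c; mantle fills any gap and the z_c terms cancel.
Column 1: x×920 + 20200×2760 + 11700×2860 + (z_c − 31900 − x)×3230
Column 2: 3380×0 + 6420×2860 + 8750×2900 + (z_c − 3380 − 15170)×3230
The z_c×3230 term appears on both sides and cancels. Collect the known terms of each column as K = Σ(ρt)_known − 3230 × (depth of known layers): K_1 = 89214000 − 3230×31900 = −13823000; K_2 = 43736200 − 3230×(3380 + 15170) = −16180300.
Balance: K_1 − x×(3230 − 920) = K_2, so x = (K_1 − K_2)/(3230 − 920) = 2357300/2310 = 1020 m.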